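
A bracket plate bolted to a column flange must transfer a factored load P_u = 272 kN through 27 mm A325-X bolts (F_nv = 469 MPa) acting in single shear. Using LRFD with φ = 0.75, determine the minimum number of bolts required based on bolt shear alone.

2 bolts

A_b = π·27²/4 = 572.6 mm².
Per-bolt design strength φR_n = 0.75 × 469 × 572.6 × 1 / 1000 = 201.4 kN.
n ≥ 272 / 201.4 = 1.351 → use 2 bolts.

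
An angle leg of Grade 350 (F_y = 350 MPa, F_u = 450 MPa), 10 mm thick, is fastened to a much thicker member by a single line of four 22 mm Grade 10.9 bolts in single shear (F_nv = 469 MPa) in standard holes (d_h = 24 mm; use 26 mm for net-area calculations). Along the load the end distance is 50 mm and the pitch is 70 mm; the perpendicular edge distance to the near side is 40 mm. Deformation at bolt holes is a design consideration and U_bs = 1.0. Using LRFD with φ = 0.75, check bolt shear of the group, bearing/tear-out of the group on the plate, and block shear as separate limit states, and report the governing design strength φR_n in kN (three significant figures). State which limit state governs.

Bolt shear: A_b = π·22²/4 = 380.1 mm²; R_n = 469 × 380.1 × 4 × 1 / 1000 = 713.1 kN → 0.75 × 713.1 = 535 kN.
Bearing: edge l_c = 38, r_n = 205.2 kN; interior l_c = 46, r_n = 237.6 kN; R_n = 205.2 + 3·237.6 = 918 kN → 688 kN.
Block shear: A_gv = 2600, A_nv = 1690, A_nt = 270 mm²; R_n = min(0.6F_uA_nv, 0.6F_yA_gv) + U_bs·F_u·A_nt = 577.8 kN → 433 kN.
Block shear governs: 433 kN.

433 kN (block shear governs)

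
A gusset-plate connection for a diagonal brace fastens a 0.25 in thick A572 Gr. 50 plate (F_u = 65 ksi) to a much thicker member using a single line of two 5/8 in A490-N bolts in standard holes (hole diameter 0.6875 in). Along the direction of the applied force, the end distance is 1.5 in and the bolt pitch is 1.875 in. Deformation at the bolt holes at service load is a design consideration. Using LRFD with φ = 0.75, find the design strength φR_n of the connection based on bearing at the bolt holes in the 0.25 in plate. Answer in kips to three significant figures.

Per bolt r_n = 1.2 l_c t F_u ≤ 2.4 d t F_u; upper limit = 2.4 × 0.625 × 0.25 × 65 = 24.38 kips.
Edge bolt: l_c = 1.5 − 0.6875/2 = 1.156 in → 1.2 × 1.156 × 0.25 × 65 = 22.55 → r_n = 22.55 kips.
Interior bolts: l_c = 1.875 − 0.6875 = 1.188 in → 1.2 × 1.188 × 0.25 × 65 = 23.16 → r_n = 23.16 kips.
R_n = 1 × 22.55 + 1 × 23.16 = 45.7 kips.
Design strength φR_n = 0.75 × 45.7 = 34.3 kips.

34.3 kips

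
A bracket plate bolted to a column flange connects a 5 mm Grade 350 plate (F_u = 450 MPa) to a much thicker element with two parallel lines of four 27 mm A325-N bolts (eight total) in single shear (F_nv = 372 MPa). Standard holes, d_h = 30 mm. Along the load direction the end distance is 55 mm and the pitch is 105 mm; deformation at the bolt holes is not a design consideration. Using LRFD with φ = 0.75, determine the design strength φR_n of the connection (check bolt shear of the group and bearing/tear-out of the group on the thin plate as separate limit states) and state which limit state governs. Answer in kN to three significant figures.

Bolt shear: A_b = π·27²/4 = 572.6 mm²; R_n = 372 × 572.6 × 8 × 1 / 1000 = 1704 kN → 0.75 × 1704 = 1280 kN.
Bearing (1.5 l_c t F_u ≤ 3.0 d t F_u): upper limit = 3.0·27·5·450 / 1000 = 182.2 kN.
  Edge l_c = 55 − 30/2 = 40 → r_n = 135 kN; interior l_c = 105 − 30 = 75 → r_n = 182.2 kN.
  R_n,bearing = 2·135 + 6·182.2 = 1364 kN → 0.75 × 1364 = 1020 kN.
Bearing governs: 1020 kN.

1020 kN (bearing governs)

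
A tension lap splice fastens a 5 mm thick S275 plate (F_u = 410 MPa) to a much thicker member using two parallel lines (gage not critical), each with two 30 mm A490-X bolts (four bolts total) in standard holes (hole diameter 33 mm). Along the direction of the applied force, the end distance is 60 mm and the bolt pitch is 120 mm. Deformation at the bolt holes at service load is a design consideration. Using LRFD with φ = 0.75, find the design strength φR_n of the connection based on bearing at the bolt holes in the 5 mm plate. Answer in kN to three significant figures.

382 kN

Per bolt r_n = 1.2 l_c t F_u ≤ 2.4 d t F_u; upper limit = 2.4 × 30 × 5 × 410 / 1000 = 147.6 kN.
Edge bolt: l_c = 60 − 33/2 = 43.5 mm → 1.2 × 43.5 × 5 × 410 / 1000 = 107 → r_n = 107 kN.
Interior bolts: l_c = 120 − 33 = 87 mm → 1.2 × 87 × 5 × 410 / 1000 = 214 → r_n = 147.6 kN.
R_n = 2 × 107 + 2 × 147.6 = 509.2 kN.
Design strength φR_n = 0.75 × 509.2 = 382 kN.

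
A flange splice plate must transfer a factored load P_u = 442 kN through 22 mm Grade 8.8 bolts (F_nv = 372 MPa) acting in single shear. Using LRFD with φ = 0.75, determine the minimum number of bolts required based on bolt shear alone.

5 bolts

A_b = π·22²/4 = 380.1 mm².
Per-bolt design strength φR_n = 0.75 × 372 × 380.1 × 1 / 1000 = 106.1 kN.
n ≥ 442 / 106.1 = 4.168 → use 5 bolts.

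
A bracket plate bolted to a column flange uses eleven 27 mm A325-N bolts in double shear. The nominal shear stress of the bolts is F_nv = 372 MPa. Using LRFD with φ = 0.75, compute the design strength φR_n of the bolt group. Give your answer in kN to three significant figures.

3510 kN

A_b = π × 27² / 4 = 572.6 mm².
R_n = F_nv · A_b · n · n_s = 372 × 572.6 × 11 × 2 / 1000 = 4686 kN.
Design strength φR_n = 0.75 × 4686 = 3510 kN.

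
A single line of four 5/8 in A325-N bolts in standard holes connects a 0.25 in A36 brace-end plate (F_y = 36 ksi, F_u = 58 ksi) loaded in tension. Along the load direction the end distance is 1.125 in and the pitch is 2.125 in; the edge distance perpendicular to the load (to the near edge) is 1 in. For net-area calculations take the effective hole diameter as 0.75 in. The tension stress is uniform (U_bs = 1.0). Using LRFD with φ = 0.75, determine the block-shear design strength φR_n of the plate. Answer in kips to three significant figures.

37.2 kips

Shear plane L_v = 1.125 + 3·2.125 = 7.5 in; A_gv = 7.5 × 0.25 = 1.875 in².
A_nv = (7.5 − 3.5·0.75) × 0.25 = 1.219 in².
A_nt = (1 − 0.5·0.75) × 0.25 = 0.1562 in².
0.6 F_u A_nv = 42.41 kips; 0.6 F_y A_gv = 40.5 kips → shear yielding governs the shear term.
R_n = 40.5 + 1.0 × 58 × 0.1562 = 49.56 kips.
Design strength φR_n = 0.75 × 49.56 = 37.2 kips.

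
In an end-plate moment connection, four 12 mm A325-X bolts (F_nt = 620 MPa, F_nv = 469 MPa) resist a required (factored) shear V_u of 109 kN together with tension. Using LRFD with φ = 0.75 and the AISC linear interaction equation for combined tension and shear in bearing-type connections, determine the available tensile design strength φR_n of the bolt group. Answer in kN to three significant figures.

129 kN

A_b = π·12²/4 = 113.1 mm²; f_rv = 109 × 1000 / (4 × 113.1) = 240.9 MPa.
F'_nt = 1.3 F_nt − (F_nt / φF_nv) f_rv = 1.3·620 − (620/(0.75·469))·240.9 = 381.3 MPa, capped at F_nt → F'_nt = 381.3 MPa.
R_n = F'_nt · A_b · n = 381.3 × 113.1 × 4 / 1000 = 172.5 kN.
Design strength φR_n = 0.75 × 172.5 = 129 kN.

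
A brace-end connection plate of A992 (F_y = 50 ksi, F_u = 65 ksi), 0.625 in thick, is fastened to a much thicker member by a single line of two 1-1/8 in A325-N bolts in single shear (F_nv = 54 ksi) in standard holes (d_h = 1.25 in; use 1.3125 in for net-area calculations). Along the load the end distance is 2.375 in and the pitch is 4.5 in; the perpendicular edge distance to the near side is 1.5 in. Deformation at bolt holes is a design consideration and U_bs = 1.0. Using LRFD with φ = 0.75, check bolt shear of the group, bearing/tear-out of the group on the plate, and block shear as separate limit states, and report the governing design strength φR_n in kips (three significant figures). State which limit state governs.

80.5 kips (bolt shear governs)

Bolt shear: A_b = π·1.125²/4 = 0.994 in²; R_n = 54 × 0.994 × 2 × 1 = 107.4 kips → 0.75 × 107.4 = 80.5 kips.
Bearing: edge l_c = 1.75, r_n = 85.31 kips; interior l_c = 3.25, r_n = 109.7 kips; R_n = 85.31 + 1·109.7 = 195 kips → 146 kips.
Block shear: A_gv = 4.297, A_nv = 3.066, A_nt = 0.5273 in²; R_n = min(0.6F_uA_nv, 0.6F_yA_gv) + U_bs·F_u·A_nt = 153.9 kips → 115 kips.
Bolt shear governs: 80.5 kips.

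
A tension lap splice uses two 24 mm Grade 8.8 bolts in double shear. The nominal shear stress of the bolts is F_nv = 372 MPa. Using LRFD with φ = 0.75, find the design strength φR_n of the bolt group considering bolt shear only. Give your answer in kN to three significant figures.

505 kN

A_b = π × 24² / 4 = 452.4 mm².
R_n = F_nv · A_b · n · n_s = 372 × 452.4 × 2 × 2 / 1000 = 673.2 kN.
Design strength φR_n = 0.75 × 673.2 = 505 kN.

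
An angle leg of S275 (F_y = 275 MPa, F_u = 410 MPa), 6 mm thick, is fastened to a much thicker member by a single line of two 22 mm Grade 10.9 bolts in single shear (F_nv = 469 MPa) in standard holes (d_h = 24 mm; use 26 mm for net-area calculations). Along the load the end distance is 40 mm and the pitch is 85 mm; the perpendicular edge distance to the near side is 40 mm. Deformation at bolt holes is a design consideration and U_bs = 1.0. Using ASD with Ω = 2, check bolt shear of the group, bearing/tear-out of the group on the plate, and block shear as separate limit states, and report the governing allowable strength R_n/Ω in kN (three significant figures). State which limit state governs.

95.1 kN (block shear governs)

Bolt shear: A_b = π·22²/4 = 380.1 mm²; R_n = 469 × 380.1 × 2 × 1 / 1000 = 356.6 kN → 356.6 / 2 = 178 kN.
Bearing: edge l_c = 28, r_n = 82.66 kN; interior l_c = 61, r_n = 129.9 kN; R_n = 82.66 + 1·129.9 = 212.5 kN → 106 kN.
Block shear: A_gv = 750, A_nv = 516, A_nt = 162 mm²; R_n = min(0.6F_uA_nv, 0.6F_yA_gv) + U_bs·F_u·A_nt = 190.2 kN → 95.1 kN.
Block shear governs: 95.1 kN.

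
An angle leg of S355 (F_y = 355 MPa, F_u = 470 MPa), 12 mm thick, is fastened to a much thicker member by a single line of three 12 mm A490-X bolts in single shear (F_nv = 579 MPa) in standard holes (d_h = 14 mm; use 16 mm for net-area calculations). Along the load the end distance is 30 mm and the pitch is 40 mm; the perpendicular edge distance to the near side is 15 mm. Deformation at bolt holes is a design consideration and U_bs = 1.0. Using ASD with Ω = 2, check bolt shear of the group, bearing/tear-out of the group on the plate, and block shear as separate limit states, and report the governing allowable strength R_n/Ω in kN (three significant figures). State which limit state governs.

Bolt shear: A_b = π·12²/4 = 113.1 mm²; R_n = 579 × 113.1 × 3 × 1 / 1000 = 196.5 kN → 196.5 / 2 = 98.2 kN.
Bearing: edge l_c = 23, r_n = 155.7 kN; interior l_c = 26, r_n = 162.4 kN; R_n = 155.7 + 2·162.4 = 480.5 kN → 240 kN.
Block shear: A_gv = 1320, A_nv = 840, A_nt = 84 mm²; R_n = min(0.6F_uA_nv, 0.6F_yA_gv) + U_bs·F_u·A_nt = 276.4 kN → 138 kN.
Bolt shear governs: 98.2 kN.

98.2 kN (bolt shear governs)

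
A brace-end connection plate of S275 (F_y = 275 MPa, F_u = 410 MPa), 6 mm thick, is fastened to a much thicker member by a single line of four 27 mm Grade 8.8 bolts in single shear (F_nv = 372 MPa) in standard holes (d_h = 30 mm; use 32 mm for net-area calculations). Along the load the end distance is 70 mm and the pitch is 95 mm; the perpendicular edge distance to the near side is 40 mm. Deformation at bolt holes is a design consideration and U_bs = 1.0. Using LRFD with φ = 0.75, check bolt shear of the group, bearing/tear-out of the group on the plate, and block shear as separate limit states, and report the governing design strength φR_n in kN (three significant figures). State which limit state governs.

308 kN (block shear governs)

Bolt shear: A_b = π·27²/4 = 572.6 mm²; R_n = 372 × 572.6 × 4 × 1 / 1000 = 852 kN → 0.75 × 852 = 639 kN.
Bearing: edge l_c = 55, r_n = 159.4 kN; interior l_c = 65, r_n = 159.4 kN; R_n = 159.4 + 3·159.4 = 637.6 kN → 478 kN.
Block shear: A_gv = 2130, A_nv = 1458, A_nt = 144 mm²; R_n = min(0.6F_uA_nv, 0.6F_yA_gv) + U_bs·F_u·A_nt = 410.5 kN → 308 kN.
Block shear governs: 308 kN.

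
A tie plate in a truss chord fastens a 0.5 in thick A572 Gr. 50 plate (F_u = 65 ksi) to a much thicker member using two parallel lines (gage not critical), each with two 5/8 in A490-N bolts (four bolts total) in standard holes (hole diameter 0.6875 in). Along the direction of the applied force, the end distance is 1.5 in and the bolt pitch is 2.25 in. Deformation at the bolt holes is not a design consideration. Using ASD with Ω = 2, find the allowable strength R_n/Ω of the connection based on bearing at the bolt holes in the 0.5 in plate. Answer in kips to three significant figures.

117 kips

Per bolt r_n = 1.5 l_c t F_u ≤ 3.0 d t F_u; upper limit = 3.0 × 0.625 × 0.5 × 65 = 60.94 kips.
Edge bolt: l_c = 1.5 − 0.6875/2 = 1.156 in → 1.5 × 1.156 × 0.5 × 65 = 56.37 → r_n = 56.37 kips.
Interior bolts: l_c = 2.25 − 0.6875 = 1.562 in → 1.5 × 1.562 × 0.5 × 65 = 76.17 → r_n = 60.94 kips.
R_n = 2 × 56.37 + 2 × 60.94 = 234.6 kips.
Allowable strength R_n/Ω = 234.6 / 2 = 117 kips.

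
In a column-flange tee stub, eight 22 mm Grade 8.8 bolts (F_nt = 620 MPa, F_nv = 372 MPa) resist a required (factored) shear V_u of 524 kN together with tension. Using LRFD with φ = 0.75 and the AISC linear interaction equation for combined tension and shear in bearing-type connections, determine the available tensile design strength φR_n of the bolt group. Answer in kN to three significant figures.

965 kN

A_b = π·22²/4 = 380.1 mm²; f_rv = 524 × 1000 / (8 × 380.1) = 172.3 MPa.
F'_nt = 1.3 F_nt − (F_nt / φF_nv) f_rv = 1.3·620 − (620/(0.75·372))·172.3 = 423.1 MPa, capped at F_nt → F'_nt = 423.1 MPa.
R_n = F'_nt · A_b · n = 423.1 × 380.1 × 8 / 1000 = 1287 kN.
Design strength φR_n = 0.75 × 1287 = 965 kN.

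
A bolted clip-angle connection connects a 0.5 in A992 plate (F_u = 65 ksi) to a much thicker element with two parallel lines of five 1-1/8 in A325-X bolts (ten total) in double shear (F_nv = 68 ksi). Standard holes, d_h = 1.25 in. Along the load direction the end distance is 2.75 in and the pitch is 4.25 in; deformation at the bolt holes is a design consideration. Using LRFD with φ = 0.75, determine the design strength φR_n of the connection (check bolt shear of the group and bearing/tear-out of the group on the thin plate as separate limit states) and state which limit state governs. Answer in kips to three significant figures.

651 kips (bearing governs)

Bolt shear: A_b = π·1.125²/4 = 0.994 in²; R_n = 68 × 0.994 × 10 × 2 = 1352 kips → 0.75 × 1352 = 1010 kips.
Bearing (1.2 l_c t F_u ≤ 2.4 d t F_u): upper limit = 2.4·1.125·0.5·65 = 87.75 kips.
  Edge l_c = 2.75 − 1.25/2 = 2.125 → r_n = 82.88 kips; interior l_c = 4.25 − 1.25 = 3 → r_n = 87.75 kips.
  R_n,bearing = 2·82.88 + 8·87.75 = 867.7 kips → 0.75 × 867.7 = 651 kips.
Bearing governs: 651 kips.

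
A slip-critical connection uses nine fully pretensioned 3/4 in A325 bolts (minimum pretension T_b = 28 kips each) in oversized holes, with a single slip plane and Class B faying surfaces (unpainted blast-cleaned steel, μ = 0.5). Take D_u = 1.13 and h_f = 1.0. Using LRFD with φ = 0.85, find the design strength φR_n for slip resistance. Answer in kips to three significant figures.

R_n = μ · D_u · h_f · T_b · n_s · n_b = 0.5 × 1.13 × 1.0 × 28 × 1 × 9 = 142.4 kips.
Design strength φR_n = 0.85 × 142.4 = 121 kips.

121 kips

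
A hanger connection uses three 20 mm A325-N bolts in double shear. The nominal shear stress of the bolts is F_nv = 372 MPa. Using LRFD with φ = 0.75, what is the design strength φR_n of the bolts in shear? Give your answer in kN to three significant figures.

A_b = π × 20² / 4 = 314.2 mm².
R_n = F_nv · A_b · n · n_s = 372 × 314.2 × 3 × 2 / 1000 = 701.2 kN.
Design strength φR_n = 0.75 × 701.2 = 526 kN.

526 kN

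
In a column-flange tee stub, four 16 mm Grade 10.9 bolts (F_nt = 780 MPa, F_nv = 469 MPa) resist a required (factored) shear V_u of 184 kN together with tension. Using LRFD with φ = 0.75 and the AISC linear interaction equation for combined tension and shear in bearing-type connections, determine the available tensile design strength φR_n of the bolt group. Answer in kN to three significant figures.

306 kN

A_b = π·16²/4 = 201.1 mm²; f_rv = 184 × 1000 / (4 × 201.1) = 228.8 MPa.
F'_nt = 1.3 F_nt − (F_nt / φF_nv) f_rv = 1.3·780 − (780/(0.75·469))·228.8 = 506.7 MPa, capped at F_nt → F'_nt = 506.7 MPa.
R_n = F'_nt · A_b · n = 506.7 × 201.1 × 4 / 1000 = 407.5 kN.
Design strength φR_n = 0.75 × 407.5 = 306 kN.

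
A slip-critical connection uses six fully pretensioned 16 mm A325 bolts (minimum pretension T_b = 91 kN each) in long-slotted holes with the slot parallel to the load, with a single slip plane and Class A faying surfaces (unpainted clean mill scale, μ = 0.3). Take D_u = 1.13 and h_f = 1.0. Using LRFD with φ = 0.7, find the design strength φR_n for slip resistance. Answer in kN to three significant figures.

R_n = μ · D_u · h_f · T_b · n_s · n_b = 0.3 × 1.13 × 1.0 × 91 × 1 × 6 = 185.1 kN.
Design strength φR_n = 0.7 × 185.1 = 130 kN.

130 kN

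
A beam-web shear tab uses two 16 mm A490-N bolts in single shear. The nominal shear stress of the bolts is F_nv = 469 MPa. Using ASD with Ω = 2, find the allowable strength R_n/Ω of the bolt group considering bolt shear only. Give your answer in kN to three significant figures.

A_b = π × 16² / 4 = 201.1 mm².
R_n = F_nv · A_b · n · n_s = 469 × 201.1 × 2 × 1 / 1000 = 188.6 kN.
Allowable strength R_n/Ω = 188.6 / 2 = 94.3 kN.

94.3 kN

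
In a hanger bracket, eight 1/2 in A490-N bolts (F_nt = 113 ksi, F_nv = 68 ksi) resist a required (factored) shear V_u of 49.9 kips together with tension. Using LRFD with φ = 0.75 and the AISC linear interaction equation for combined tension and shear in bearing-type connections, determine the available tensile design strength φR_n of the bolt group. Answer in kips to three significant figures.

A_b = π·0.5²/4 = 0.1963 in²; f_rv = 49.9 / (8 × 0.1963) = 31.77 ksi.
F'_nt = 1.3 F_nt − (F_nt / φF_nv) f_rv = 1.3·113 − (113/(0.75·68))·31.77 = 76.51 ksi, capped at F_nt → F'_nt = 76.51 ksi.
R_n = F'_nt · A_b · n = 76.51 × 0.1963 × 8 = 120.2 kips.
Design strength φR_n = 0.75 × 120.2 = 90.1 kips.

90.1 kips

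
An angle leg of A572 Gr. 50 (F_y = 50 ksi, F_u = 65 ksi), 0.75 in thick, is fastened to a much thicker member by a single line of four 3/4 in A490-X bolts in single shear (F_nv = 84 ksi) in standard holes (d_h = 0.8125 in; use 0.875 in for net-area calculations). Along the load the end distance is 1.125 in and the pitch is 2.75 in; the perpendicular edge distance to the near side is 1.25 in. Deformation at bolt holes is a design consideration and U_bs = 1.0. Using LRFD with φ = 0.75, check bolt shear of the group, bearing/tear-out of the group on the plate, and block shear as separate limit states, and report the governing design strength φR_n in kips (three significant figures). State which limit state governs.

111 kips (bolt shear governs)

Bolt shear: A_b = π·0.75²/4 = 0.4418 in²; R_n = 84 × 0.4418 × 4 × 1 = 148.4 kips → 0.75 × 148.4 = 111 kips.
Bearing: edge l_c = 0.7188, r_n = 42.05 kips; interior l_c = 1.938, r_n = 87.75 kips; R_n = 42.05 + 3·87.75 = 305.3 kips → 229 kips.
Block shear: A_gv = 7.031, A_nv = 4.734, A_nt = 0.6094 in²; R_n = min(0.6F_uA_nv, 0.6F_yA_gv) + U_bs·F_u·A_nt = 224.2 kips → 168 kips.
Bolt shear governs: 111 kips.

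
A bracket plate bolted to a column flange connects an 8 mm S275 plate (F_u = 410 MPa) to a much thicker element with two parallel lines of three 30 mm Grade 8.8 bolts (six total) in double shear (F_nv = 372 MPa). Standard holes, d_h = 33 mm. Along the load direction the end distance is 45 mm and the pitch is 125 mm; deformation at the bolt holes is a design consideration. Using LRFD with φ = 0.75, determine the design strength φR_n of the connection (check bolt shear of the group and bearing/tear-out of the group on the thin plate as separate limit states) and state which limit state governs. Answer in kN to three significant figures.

Bolt shear: A_b = π·30²/4 = 706.9 mm²; R_n = 372 × 706.9 × 6 × 2 / 1000 = 3155 kN → 0.75 × 3155 = 2370 kN.
Bearing (1.2 l_c t F_u ≤ 2.4 d t F_u): upper limit = 2.4·30·8·410 / 1000 = 236.2 kN.
  Edge l_c = 45 − 33/2 = 28.5 → r_n = 112.2 kN; interior l_c = 125 − 33 = 92 → r_n = 236.2 kN.
  R_n,bearing = 2·112.2 + 4·236.2 = 1169 kN → 0.75 × 1169 = 877 kN.
Bearing governs: 877 kN.

877 kN (bearing governs)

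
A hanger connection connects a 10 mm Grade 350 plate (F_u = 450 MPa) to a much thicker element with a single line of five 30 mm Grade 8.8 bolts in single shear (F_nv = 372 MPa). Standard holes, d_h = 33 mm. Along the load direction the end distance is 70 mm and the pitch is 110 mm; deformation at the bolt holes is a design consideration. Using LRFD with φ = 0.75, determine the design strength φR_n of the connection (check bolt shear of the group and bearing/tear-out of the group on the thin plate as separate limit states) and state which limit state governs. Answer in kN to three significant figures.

986 kN (bolt shear governs)

Bolt shear: A_b = π·30²/4 = 706.9 mm²; R_n = 372 × 706.9 × 5 × 1 / 1000 = 1315 kN → 0.75 × 1315 = 986 kN.
Bearing (1.2 l_c t F_u ≤ 2.4 d t F_u): upper limit = 2.4·30·10·450 / 1000 = 324 kN.
  Edge l_c = 70 − 33/2 = 53.5 → r_n = 288.9 kN; interior l_c = 110 − 33 = 77 → r_n = 324 kN.
  R_n,bearing = 1·288.9 + 4·324 = 1585 kN → 0.75 × 1585 = 1190 kN.
Bolt shear governs: 986 kN.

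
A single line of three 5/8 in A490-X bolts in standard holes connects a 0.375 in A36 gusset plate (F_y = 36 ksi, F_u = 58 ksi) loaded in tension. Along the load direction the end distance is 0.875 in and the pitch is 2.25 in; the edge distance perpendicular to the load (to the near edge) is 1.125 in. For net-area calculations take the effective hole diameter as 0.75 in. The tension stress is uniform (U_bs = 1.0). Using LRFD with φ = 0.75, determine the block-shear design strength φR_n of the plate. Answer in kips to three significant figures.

44.9 kips

Shear plane L_v = 0.875 + 2·2.25 = 5.375 in; A_gv = 5.375 × 0.375 = 2.016 in².
A_nv = (5.375 − 2.5·0.75) × 0.375 = 1.312 in².
A_nt = (1.125 − 0.5·0.75) × 0.375 = 0.2812 in².
0.6 F_u A_nv = 45.67 kips; 0.6 F_y A_gv = 43.54 kips → shear yielding governs the shear term.
R_n = 43.54 + 1.0 × 58 × 0.2812 = 59.85 kips.
Design strength φR_n = 0.75 × 59.85 = 44.9 kips.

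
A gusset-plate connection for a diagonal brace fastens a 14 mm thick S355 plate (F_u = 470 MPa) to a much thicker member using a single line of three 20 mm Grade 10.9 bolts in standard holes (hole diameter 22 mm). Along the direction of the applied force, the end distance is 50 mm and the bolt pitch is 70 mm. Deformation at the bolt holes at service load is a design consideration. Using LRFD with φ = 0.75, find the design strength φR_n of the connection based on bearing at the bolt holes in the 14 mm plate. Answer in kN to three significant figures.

Per bolt r_n = 1.2 l_c t F_u ≤ 2.4 d t F_u; upper limit = 2.4 × 20 × 14 × 470 / 1000 = 315.8 kN.
Edge bolt: l_c = 50 − 22/2 = 39 mm → 1.2 × 39 × 14 × 470 / 1000 = 307.9 → r_n = 307.9 kN.
Interior bolts: l_c = 70 − 22 = 48 mm → 1.2 × 48 × 14 × 470 / 1000 = 379 → r_n = 315.8 kN.
R_n = 1 × 307.9 + 2 × 315.8 = 939.6 kN.
Design strength φR_n = 0.75 × 939.6 = 705 kN.

705 kN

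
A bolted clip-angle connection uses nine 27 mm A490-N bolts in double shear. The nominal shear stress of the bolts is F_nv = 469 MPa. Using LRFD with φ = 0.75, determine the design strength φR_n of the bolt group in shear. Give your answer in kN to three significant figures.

3630 kN

A_b = π × 27² / 4 = 572.6 mm².
R_n = F_nv · A_b · n · n_s = 469 × 572.6 × 9 × 2 / 1000 = 4834 kN.
Design strength φR_n = 0.75 × 4834 = 3630 kN.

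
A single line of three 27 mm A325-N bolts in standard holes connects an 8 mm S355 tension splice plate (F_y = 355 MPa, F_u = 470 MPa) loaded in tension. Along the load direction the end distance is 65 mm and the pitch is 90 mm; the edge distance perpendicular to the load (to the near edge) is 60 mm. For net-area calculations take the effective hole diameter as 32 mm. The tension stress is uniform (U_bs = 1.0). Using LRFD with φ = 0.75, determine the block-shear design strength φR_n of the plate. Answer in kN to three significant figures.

403 kN

Shear plane L_v = 65 + 2·90 = 245 mm; A_gv = 245 × 8 = 1960 mm².
A_nv = (245 − 2.5·32) × 8 = 1320 mm².
A_nt = (60 − 0.5·32) × 8 = 352 mm².
0.6 F_u A_nv = 372.2 kN; 0.6 F_y A_gv = 417.5 kN → shear rupture governs the shear term.
R_n = 372.2 + 1.0 × 470 × 352 / 1000 = 537.7 kN.
Design strength φR_n = 0.75 × 537.7 = 403 kN.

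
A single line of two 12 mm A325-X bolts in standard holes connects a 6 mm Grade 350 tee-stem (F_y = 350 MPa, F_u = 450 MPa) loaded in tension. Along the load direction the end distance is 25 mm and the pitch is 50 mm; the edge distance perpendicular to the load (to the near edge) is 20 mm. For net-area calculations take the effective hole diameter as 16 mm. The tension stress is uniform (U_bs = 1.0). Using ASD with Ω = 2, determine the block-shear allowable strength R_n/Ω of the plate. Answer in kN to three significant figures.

57.5 kN

Shear plane L_v = 25 + 1·50 = 75 mm; A_gv = 75 × 6 = 450 mm².
A_nv = (75 − 1.5·16) × 6 = 306 mm².
A_nt = (20 − 0.5·16) × 6 = 72 mm².
0.6 F_u A_nv = 82.62 kN; 0.6 F_y A_gv = 94.5 kN → shear rupture governs the shear term.
R_n = 82.62 + 1.0 × 450 × 72 / 1000 = 115 kN.
Allowable strength R_n/Ω = 115 / 2 = 57.5 kN.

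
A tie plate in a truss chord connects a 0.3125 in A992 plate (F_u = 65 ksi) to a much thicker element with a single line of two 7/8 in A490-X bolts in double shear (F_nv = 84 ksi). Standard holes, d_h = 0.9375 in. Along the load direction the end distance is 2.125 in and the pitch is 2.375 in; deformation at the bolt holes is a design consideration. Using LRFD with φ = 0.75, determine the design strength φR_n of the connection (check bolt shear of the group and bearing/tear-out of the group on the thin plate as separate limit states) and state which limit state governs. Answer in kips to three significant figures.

56.6 kips (bearing governs)

Bolt shear: A_b = π·0.875²/4 = 0.6013 in²; R_n = 84 × 0.6013 × 2 × 2 = 202 kips → 0.75 × 202 = 152 kips.
Bearing (1.2 l_c t F_u ≤ 2.4 d t F_u): upper limit = 2.4·0.875·0.3125·65 = 42.66 kips.
  Edge l_c = 2.125 − 0.9375/2 = 1.656 → r_n = 40.37 kips; interior l_c = 2.375 − 0.9375 = 1.438 → r_n = 35.04 kips.
  R_n,bearing = 1·40.37 + 1·35.04 = 75.41 kips → 0.75 × 75.41 = 56.6 kips.
Bearing governs: 56.6 kips.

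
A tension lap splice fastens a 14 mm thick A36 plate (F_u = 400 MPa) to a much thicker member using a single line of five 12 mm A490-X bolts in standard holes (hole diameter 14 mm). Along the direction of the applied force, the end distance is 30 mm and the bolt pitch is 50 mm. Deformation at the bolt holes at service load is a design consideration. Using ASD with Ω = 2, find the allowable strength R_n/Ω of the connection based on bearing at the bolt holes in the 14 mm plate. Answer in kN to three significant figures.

400 kN

Per bolt r_n = 1.2 l_c t F_u ≤ 2.4 d t F_u; upper limit = 2.4 × 12 × 14 × 400 / 1000 = 161.3 kN.
Edge bolt: l_c = 30 − 14/2 = 23 mm → 1.2 × 23 × 14 × 400 / 1000 = 154.6 → r_n = 154.6 kN.
Interior bolts: l_c = 50 − 14 = 36 mm → 1.2 × 36 × 14 × 400 / 1000 = 241.9 → r_n = 161.3 kN.
R_n = 1 × 154.6 + 4 × 161.3 = 799.7 kN.
Allowable strength R_n/Ω = 799.7 / 2 = 400 kN.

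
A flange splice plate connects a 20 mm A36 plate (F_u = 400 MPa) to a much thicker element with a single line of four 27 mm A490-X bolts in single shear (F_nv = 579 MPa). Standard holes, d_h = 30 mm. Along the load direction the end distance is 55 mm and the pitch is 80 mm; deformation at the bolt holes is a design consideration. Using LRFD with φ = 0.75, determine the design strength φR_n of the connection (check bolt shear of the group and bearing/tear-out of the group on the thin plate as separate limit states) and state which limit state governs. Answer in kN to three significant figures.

995 kN (bolt shear governs)

Bolt shear: A_b = π·27²/4 = 572.6 mm²; R_n = 579 × 572.6 × 4 × 1 / 1000 = 1326 kN → 0.75 × 1326 = 995 kN.
Bearing (1.2 l_c t F_u ≤ 2.4 d t F_u): upper limit = 2.4·27·20·400 / 1000 = 518.4 kN.
  Edge l_c = 55 − 30/2 = 40 → r_n = 384 kN; interior l_c = 80 − 30 = 50 → r_n = 480 kN.
  R_n,bearing = 1·384 + 3·480 = 1824 kN → 0.75 × 1824 = 1370 kN.
Bolt shear governs: 995 kN.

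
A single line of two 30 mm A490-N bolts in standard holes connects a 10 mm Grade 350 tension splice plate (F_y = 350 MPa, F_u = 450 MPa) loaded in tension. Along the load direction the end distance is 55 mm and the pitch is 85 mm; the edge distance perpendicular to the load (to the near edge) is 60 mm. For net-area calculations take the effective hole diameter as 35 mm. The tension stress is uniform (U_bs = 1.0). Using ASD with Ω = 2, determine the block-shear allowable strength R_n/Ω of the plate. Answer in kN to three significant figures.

214 kN

Shear plane L_v = 55 + 1·85 = 140 mm; A_gv = 140 × 10 = 1400 mm².
A_nv = (140 − 1.5·35) × 10 = 875 mm².
A_nt = (60 − 0.5·35) × 10 = 425 mm².
0.6 F_u A_nv = 236.2 kN; 0.6 F_y A_gv = 294 kN → shear rupture governs the shear term.
R_n = 236.2 + 1.0 × 450 × 425 / 1000 = 427.5 kN.
Allowable strength R_n/Ω = 427.5 / 2 = 214 kN.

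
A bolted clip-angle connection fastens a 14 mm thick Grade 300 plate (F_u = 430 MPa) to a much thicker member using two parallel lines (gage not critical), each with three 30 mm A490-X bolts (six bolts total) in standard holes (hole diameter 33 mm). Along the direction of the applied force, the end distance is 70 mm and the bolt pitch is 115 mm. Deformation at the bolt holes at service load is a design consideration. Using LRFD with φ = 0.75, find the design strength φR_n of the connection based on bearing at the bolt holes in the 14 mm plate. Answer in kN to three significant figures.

1880 kN

Per bolt r_n = 1.2 l_c t F_u ≤ 2.4 d t F_u; upper limit = 2.4 × 30 × 14 × 430 / 1000 = 433.4 kN.
Edge bolt: l_c = 70 − 33/2 = 53.5 mm → 1.2 × 53.5 × 14 × 430 / 1000 = 386.5 → r_n = 386.5 kN.
Interior bolts: l_c = 115 − 33 = 82 mm → 1.2 × 82 × 14 × 430 / 1000 = 592.4 → r_n = 433.4 kN.
R_n = 2 × 386.5 + 4 × 433.4 = 2507 kN.
Design strength φR_n = 0.75 × 2507 = 1880 kN.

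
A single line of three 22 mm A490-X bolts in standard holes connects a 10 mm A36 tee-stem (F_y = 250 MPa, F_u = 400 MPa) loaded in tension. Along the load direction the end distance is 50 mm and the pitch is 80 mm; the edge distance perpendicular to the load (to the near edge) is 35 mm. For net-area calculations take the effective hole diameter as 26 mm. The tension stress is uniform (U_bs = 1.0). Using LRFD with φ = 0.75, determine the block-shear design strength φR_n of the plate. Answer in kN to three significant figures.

302 kN

Shear plane L_v = 50 + 2·80 = 210 mm; A_gv = 210 × 10 = 2100 mm².
A_nv = (210 − 2.5·26) × 10 = 1450 mm².
A_nt = (35 − 0.5·26) × 10 = 220 mm².
0.6 F_u A_nv = 348 kN; 0.6 F_y A_gv = 315 kN → shear yielding governs the shear term.
R_n = 315 + 1.0 × 400 × 220 / 1000 = 403 kN.
Design strength φR_n = 0.75 × 403 = 302 kN.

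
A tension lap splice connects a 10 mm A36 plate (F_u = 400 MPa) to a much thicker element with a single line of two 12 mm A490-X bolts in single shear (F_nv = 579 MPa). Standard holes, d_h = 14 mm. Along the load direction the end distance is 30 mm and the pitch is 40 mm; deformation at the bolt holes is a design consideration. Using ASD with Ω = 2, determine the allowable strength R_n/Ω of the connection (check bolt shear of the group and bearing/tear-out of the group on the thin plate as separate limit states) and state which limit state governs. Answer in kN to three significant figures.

65.5 kN (bolt shear governs)

Bolt shear: A_b = π·12²/4 = 113.1 mm²; R_n = 579 × 113.1 × 2 × 1 / 1000 = 131 kN → 131 / 2 = 65.5 kN.
Bearing (1.2 l_c t F_u ≤ 2.4 d t F_u): upper limit = 2.4·12·10·400 / 1000 = 115.2 kN.
  Edge l_c = 30 − 14/2 = 23 → r_n = 110.4 kN; interior l_c = 40 − 14 = 26 → r_n = 115.2 kN.
  R_n,bearing = 1·110.4 + 1·115.2 = 225.6 kN → 225.6 / 2 = 113 kN.
Bolt shear governs: 65.5 kN.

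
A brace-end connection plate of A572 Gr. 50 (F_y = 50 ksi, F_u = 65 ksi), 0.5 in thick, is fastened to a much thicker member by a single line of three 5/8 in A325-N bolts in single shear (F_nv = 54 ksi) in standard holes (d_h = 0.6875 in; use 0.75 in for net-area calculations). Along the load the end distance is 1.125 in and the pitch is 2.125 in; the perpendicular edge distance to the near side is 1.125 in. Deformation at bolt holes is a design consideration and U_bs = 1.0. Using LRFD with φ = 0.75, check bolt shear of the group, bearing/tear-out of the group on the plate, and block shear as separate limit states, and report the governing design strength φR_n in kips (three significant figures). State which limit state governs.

37.3 kips (bolt shear governs)

Bolt shear: A_b = π·0.625²/4 = 0.3068 in²; R_n = 54 × 0.3068 × 3 × 1 = 49.7 kips → 0.75 × 49.7 = 37.3 kips.
Bearing: edge l_c = 0.7812, r_n = 30.47 kips; interior l_c = 1.438, r_n = 48.75 kips; R_n = 30.47 + 2·48.75 = 128 kips → 96 kips.
Block shear: A_gv = 2.688, A_nv = 1.75, A_nt = 0.375 in²; R_n = min(0.6F_uA_nv, 0.6F_yA_gv) + U_bs·F_u·A_nt = 92.62 kips → 69.5 kips.
Bolt shear governs: 37.3 kips.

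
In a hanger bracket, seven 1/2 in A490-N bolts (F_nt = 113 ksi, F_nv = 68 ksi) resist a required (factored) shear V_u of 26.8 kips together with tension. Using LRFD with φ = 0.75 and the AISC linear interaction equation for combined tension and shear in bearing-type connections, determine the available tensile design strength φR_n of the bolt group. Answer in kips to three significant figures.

A_b = π·0.5²/4 = 0.1963 in²; f_rv = 26.8 / (7 × 0.1963) = 19.5 ksi.
F'_nt = 1.3 F_nt − (F_nt / φF_nv) f_rv = 1.3·113 − (113/(0.75·68))·19.5 = 103.7 ksi, capped at F_nt → F'_nt = 103.7 ksi.
R_n = F'_nt · A_b · n = 103.7 × 0.1963 × 7 = 142.5 kips.
Design strength φR_n = 0.75 × 142.5 = 107 kips.

107 kips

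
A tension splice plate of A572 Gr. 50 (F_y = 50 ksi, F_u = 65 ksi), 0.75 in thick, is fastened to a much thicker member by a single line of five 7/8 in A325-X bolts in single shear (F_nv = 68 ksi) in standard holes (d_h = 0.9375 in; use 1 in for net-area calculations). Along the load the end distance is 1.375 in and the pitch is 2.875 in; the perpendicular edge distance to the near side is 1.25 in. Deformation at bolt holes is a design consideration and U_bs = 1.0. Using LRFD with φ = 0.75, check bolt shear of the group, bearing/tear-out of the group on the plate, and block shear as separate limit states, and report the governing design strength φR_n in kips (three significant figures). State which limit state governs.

Bolt shear: A_b = π·0.875²/4 = 0.6013 in²; R_n = 68 × 0.6013 × 5 × 1 = 204.4 kips → 0.75 × 204.4 = 153 kips.
Bearing: edge l_c = 0.9062, r_n = 53.02 kips; interior l_c = 1.938, r_n = 102.4 kips; R_n = 53.02 + 4·102.4 = 462.5 kips → 347 kips.
Block shear: A_gv = 9.656, A_nv = 6.281, A_nt = 0.5625 in²; R_n = min(0.6F_uA_nv, 0.6F_yA_gv) + U_bs·F_u·A_nt = 281.5 kips → 211 kips.
Bolt shear governs: 153 kips.

153 kips (bolt shear governs)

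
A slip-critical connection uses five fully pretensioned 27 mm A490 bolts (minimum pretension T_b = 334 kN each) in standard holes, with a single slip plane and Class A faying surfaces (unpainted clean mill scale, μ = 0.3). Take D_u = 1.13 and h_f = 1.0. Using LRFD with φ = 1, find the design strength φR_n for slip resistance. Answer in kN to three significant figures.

566 kN

R_n = μ · D_u · h_f · T_b · n_s · n_b = 0.3 × 1.13 × 1.0 × 334 × 1 × 5 = 566.1 kN.
Design strength φR_n = 1 × 566.1 = 566 kN.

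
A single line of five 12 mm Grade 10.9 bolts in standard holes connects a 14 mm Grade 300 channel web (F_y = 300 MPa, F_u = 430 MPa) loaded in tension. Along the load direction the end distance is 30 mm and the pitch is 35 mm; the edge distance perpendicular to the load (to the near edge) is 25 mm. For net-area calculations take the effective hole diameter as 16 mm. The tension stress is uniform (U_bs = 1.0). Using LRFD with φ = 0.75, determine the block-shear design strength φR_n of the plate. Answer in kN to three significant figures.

342 kN

Shear plane L_v = 30 + 4·35 = 170 mm; A_gv = 170 × 14 = 2380 mm².
A_nv = (170 − 4.5·16) × 14 = 1372 mm².
A_nt = (25 − 0.5·16) × 14 = 238 mm².
0.6 F_u A_nv = 354 kN; 0.6 F_y A_gv = 428.4 kN → shear rupture governs the shear term.
R_n = 354 + 1.0 × 430 × 238 / 1000 = 456.3 kN.
Design strength φR_n = 0.75 × 456.3 = 342 kN.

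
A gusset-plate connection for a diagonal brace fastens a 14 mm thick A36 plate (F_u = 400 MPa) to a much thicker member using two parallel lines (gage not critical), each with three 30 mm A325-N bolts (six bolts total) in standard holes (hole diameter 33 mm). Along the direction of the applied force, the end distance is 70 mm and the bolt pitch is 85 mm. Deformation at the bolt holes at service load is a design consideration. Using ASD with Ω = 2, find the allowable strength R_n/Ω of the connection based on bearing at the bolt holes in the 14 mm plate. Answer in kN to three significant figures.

1060 kN

Per bolt r_n = 1.2 l_c t F_u ≤ 2.4 d t F_u; upper limit = 2.4 × 30 × 14 × 400 / 1000 = 403.2 kN.
Edge bolt: l_c = 70 − 33/2 = 53.5 mm → 1.2 × 53.5 × 14 × 400 / 1000 = 359.5 → r_n = 359.5 kN.
Interior bolts: l_c = 85 − 33 = 52 mm → 1.2 × 52 × 14 × 400 / 1000 = 349.4 → r_n = 349.4 kN.
R_n = 2 × 359.5 + 4 × 349.4 = 2117 kN.
Allowable strength R_n/Ω = 2117 / 2 = 1060 kN.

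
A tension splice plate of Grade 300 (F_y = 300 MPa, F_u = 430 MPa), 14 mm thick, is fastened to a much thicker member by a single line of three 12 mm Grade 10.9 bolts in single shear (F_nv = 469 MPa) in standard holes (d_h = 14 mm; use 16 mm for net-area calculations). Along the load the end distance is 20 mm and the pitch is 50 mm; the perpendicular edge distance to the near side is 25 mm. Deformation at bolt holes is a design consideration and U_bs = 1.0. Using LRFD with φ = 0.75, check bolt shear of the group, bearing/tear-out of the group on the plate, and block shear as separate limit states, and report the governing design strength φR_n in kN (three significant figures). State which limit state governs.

119 kN (bolt shear governs)

Bolt shear: A_b = π·12²/4 = 113.1 mm²; R_n = 469 × 113.1 × 3 × 1 / 1000 = 159.1 kN → 0.75 × 159.1 = 119 kN.
Bearing: edge l_c = 13, r_n = 93.91 kN; interior l_c = 36, r_n = 173.4 kN; R_n = 93.91 + 2·173.4 = 440.7 kN → 330 kN.
Block shear: A_gv = 1680, A_nv = 1120, A_nt = 238 mm²; R_n = min(0.6F_uA_nv, 0.6F_yA_gv) + U_bs·F_u·A_nt = 391.3 kN → 293 kN.
Bolt shear governs: 119 kN.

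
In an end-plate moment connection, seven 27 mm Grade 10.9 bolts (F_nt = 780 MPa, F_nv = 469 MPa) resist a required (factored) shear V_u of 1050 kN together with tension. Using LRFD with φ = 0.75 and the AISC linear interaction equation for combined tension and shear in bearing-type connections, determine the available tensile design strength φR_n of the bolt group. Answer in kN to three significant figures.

1300 kN

A_b = π·27²/4 = 572.6 mm²; f_rv = 1050 × 1000 / (7 × 572.6) = 262 MPa.
F'_nt = 1.3 F_nt − (F_nt / φF_nv) f_rv = 1.3·780 − (780/(0.75·469))·262 = 433.1 MPa, capped at F_nt → F'_nt = 433.1 MPa.
R_n = F'_nt · A_b · n = 433.1 × 572.6 × 7 / 1000 = 1736 kN.
Design strength φR_n = 0.75 × 1736 = 1300 kN.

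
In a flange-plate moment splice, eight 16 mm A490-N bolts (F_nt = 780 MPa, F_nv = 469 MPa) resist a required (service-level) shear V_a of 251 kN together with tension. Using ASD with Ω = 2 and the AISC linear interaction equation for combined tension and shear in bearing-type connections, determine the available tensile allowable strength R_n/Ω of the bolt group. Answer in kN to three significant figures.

398 kN

A_b = π·16²/4 = 201.1 mm²; f_rv = 251 × 1000 / (8 × 201.1) = 156 MPa.
F'_nt = 1.3 F_nt − (Ω F_nt / F_nv) f_rv = 1.3·780 − (2·780/469)·156 = 495 MPa, capped at F_nt → F'_nt = 495 MPa.
R_n = F'_nt · A_b · n = 495 × 201.1 × 8 / 1000 = 796.1 kN.
Allowable strength R_n/Ω = 796.1 / 2 = 398 kN.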